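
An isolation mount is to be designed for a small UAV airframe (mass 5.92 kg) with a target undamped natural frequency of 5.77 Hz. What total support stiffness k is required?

ω_n = 2πf_n = 2π × 5.77 = 36.25 rad/s.
k = m·ω_n² = 5.92 × 36.25² = 5.92 × 1314 = 7781 N/m.

7780 N/m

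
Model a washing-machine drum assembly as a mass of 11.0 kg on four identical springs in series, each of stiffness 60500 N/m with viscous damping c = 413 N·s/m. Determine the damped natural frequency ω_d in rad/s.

32.0 rad/s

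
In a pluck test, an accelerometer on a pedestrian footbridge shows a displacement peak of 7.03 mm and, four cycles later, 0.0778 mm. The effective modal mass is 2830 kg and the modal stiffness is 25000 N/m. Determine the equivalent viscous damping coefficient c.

2970 N·s/m

Logarithmic decrement δ = (1/n)·ln(x₀/x_n) = (1/4)·ln(7.03/0.0778) = (1/4)·ln(90.36) = 1.126.
ζ = δ/√(4π² + δ²) = 1.126/√(39.48 + 1.27) = 1.126/6.383 = 0.1764.
c = ζ · 2√(km) = 0.1764 × 2√(25000 × 2830) = 0.1764 × 16820 = 2967 N·s/m.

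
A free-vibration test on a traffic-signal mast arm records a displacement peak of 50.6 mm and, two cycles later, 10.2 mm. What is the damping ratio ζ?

Logarithmic decrement δ = (1/n)·ln(x₀/x_n) = (1/2)·ln(50.6/10.2) = (1/2)·ln(4.961) = 0.8008.
ζ = δ/√(4π² + δ²) = 0.8008/√(39.48 + 0.641) = 0.8008/6.334 = 0.1264.

0.126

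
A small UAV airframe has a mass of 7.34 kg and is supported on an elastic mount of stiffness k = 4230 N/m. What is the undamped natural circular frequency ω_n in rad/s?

24.0 rad/s

ω_n = √(k/m) = √(4230/7.34) = √576.3 = 24.01 rad/s.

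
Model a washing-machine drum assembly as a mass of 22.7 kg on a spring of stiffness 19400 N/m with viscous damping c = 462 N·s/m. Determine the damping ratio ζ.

0.348

ω_n = √(k/m) = √(19400/22.7) = 29.23 rad/s.
Critical damping c_c = 2√(k·m) = 2√(19400 × 22.7) = 1327 N·s/m, so ζ = c/c_c = 462/1327 = 0.3481.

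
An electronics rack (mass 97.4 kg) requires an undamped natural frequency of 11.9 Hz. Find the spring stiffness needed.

ω_n = 2πf_n = 2π × 11.9 = 74.77 rad/s.
k = m·ω_n² = 97.4 × 74.77² = 97.4 × 5591 = 544500 N/m.

545000 N/m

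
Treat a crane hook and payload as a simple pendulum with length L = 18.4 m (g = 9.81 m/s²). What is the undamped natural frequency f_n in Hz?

0.116 Hz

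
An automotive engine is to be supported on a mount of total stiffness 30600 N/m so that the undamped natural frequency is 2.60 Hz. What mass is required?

ω_n = 2πf_n = 2π × 2.60 = 16.34 rad/s.
m = k/ω_n² = 30600/16.34² = 30600/266.9 = 114.7 kg.

115 kg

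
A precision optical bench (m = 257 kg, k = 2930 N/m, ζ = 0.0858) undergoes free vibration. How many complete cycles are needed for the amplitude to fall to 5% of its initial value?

6 cycles

Logarithmic decrement δ = 2πζ/√(1 − ζ²) = 2π × 0.08580/√(1 − 0.00736) = 0.5411.
x_n/x₀ = e^(−nδ) ≤ 0.05; take ln: n ≥ ln(1/0.05)/δ = 2.996/0.5411 = 5.536.
So 6 complete cycles are required.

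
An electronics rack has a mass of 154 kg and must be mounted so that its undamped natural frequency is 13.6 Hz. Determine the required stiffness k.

1120000 N/m

ω_n = 2πf_n = 2π × 13.6 = 85.45 rad/s.
k = m·ω_n² = 154 × 85.45² = 154 × 7302 = 1124000 N/m.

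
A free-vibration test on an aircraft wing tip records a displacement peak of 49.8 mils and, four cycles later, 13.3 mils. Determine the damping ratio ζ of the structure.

Logarithmic decrement δ = (1/n)·ln(x₀/x_n) = (1/4)·ln(49.8/13.3) = (1/4)·ln(3.744) = 0.3301.
ζ = δ/√(4π² + δ²) = 0.3301/√(39.48 + 0.109) = 0.3301/6.292 = 0.05246.

0.0525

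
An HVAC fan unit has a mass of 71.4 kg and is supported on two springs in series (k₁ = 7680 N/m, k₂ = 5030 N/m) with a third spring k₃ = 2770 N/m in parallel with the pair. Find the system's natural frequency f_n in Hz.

Series pair: k_s = k₁k₂/(k₁+k₂) = (7680)(5030)/(7680 + 5030) = 3039 N/m. In parallel with k₃: k_eq = 3039 + 2770 = 5809 N/m.
ω_n = √(k_eq/m) = √(5809/71.4) = √81.36 = 9.020 rad/s.
f_n = ω_n/(2π) = 9.020/6.283 = 1.436 Hz.

1.44 Hz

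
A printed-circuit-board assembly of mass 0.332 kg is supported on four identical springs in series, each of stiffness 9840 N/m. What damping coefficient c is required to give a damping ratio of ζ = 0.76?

Series springs: 1/k_eq = 4/9840, so k_eq = 9840/4 = 2460 N/m.
c_c = 2√(k_eq·m) = 2√(2460 × 0.332) = 57.16 N·s/m.
c = ζ·c_c = 0.76 × 57.16 = 43.44 N·s/m.

43.4 N·s/m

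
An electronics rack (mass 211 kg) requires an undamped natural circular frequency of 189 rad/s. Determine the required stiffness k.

7540000 N/m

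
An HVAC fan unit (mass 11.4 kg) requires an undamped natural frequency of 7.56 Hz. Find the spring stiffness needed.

25700 N/m

ω_n = 2πf_n = 2π × 7.56 = 47.50 rad/s.
k = m·ω_n² = 11.4 × 47.50² = 11.4 × 2256 = 25720 N/m.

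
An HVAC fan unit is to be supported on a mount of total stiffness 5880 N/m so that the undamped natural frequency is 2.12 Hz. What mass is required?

33.1 kg

ω_n = 2πf_n = 2π × 2.12 = 13.32 rad/s.
m = k/ω_n² = 5880/13.32² = 5880/177.4 = 33.14 kg.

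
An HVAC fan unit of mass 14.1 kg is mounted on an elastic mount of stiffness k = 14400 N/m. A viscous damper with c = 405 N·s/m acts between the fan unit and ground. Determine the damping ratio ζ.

0.449

ω_n = √(k/m) = √(14400/14.1) = 31.96 rad/s.
Critical damping c_c = 2√(k·m) = 2√(14400 × 14.1) = 901.2 N·s/m, so ζ = c/c_c = 405/901.2 = 0.4494.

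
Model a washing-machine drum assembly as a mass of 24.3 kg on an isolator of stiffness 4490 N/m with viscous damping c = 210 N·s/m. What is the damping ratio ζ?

0.318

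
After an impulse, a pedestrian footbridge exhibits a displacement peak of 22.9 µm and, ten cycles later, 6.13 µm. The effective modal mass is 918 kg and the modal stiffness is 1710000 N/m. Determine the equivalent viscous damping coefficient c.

1660 N·s/m

Logarithmic decrement δ = (1/n)·ln(x₀/x_n) = (1/10)·ln(22.9/6.13) = (1/10)·ln(3.736) = 0.1318.
ζ = δ/√(4π² + δ²) = 0.1318/√(39.48 + 0.0174) = 0.1318/6.285 = 0.02097.
c = ζ · 2√(km) = 0.02097 × 2√(1710000 × 918) = 0.02097 × 79240 = 1662 N·s/m.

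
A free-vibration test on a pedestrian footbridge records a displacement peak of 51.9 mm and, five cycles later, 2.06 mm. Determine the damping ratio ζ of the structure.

0.102

Logarithmic decrement δ = (1/n)·ln(x₀/x_n) = (1/5)·ln(51.9/2.06) = (1/5)·ln(25.19) = 0.6453.
ζ = δ/√(4π² + δ²) = 0.6453/√(39.48 + 0.416) = 0.6453/6.316 = 0.1022.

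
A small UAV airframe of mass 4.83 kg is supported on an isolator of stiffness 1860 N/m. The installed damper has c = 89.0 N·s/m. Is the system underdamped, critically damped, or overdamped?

c_c = 2√(k·m) = 189.6 N·s/m; ζ = c/c_c = 89.0/189.6 = 0.469.
Since ζ < 1 the system is underdamped.

underdamped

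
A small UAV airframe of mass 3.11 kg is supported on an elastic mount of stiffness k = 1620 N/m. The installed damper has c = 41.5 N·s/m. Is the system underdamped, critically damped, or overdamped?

underdamped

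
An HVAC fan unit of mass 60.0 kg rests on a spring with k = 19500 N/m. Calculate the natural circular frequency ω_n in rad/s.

18.0 rad/s

ω_n = √(k/m) = √(19500/60.0) = √325.0 = 18.03 rad/s.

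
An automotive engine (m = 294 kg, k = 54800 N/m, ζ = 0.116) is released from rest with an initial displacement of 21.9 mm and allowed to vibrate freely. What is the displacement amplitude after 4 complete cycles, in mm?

1.16 mm

Logarithmic decrement δ = 2πζ/√(1 − ζ²) = 2π × 0.1160/√(1 − 0.0135) = 0.7338.
After n cycles, x_n/x₀ = e^(−nδ), so x_4 = 21.9 × e^(−4 × 0.7338) = 21.9 × 0.05312 = 1.163 mm.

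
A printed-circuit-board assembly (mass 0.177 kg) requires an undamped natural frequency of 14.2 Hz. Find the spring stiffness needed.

1410 N/m

ω_n = 2πf_n = 2π × 14.2 = 89.22 rad/s.
k = m·ω_n² = 0.177 × 89.22² = 0.177 × 7960 = 1409 N/m.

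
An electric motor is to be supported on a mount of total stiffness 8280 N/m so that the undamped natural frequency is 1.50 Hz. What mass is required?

ω_n = 2πf_n = 2π × 1.50 = 9.425 rad/s.
m = k/ω_n² = 8280/9.425² = 8280/88.83 = 93.22 kg.

93.2 kg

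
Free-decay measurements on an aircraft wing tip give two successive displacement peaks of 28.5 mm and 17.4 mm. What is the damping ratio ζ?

0.0783

Logarithmic decrement δ = (1/n)·ln(x₀/x_n) = (1/1)·ln(28.5/17.4) = (1/1)·ln(1.638) = 0.4934.
ζ = δ/√(4π² + δ²) = 0.4934/√(39.48 + 0.243) = 0.4934/6.303 = 0.07829.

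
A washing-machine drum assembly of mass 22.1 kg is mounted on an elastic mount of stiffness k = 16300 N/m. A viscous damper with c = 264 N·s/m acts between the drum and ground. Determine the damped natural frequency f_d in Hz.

ω_n = √(k/m) = √(16300/22.1) = 27.16 rad/s.
Critical damping c_c = 2√(k·m) = 2√(16300 × 22.1) = 1200 N·s/m, so ζ = c/c_c = 264/1200 = 0.2199.
ω_d = ω_n√(1 − ζ²) = 27.16 × √(1 − 0.0484) = 26.49 rad/s.
f_d = ω_d/(2π) = 4.216 Hz.

4.22 Hz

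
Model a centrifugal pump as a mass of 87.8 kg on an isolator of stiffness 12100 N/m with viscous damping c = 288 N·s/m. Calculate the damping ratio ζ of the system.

0.140

ω_n = √(k/m) = √(12100/87.8) = 11.74 rad/s.
Critical damping c_c = 2√(k·m) = 2√(12100 × 87.8) = 2061 N·s/m, so ζ = c/c_c = 288/2061 = 0.1397.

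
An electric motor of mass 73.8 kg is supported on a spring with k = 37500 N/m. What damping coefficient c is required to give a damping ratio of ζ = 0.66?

c_c = 2√(k·m) = 2√(37500 × 73.8) = 3327 N·s/m.
c = ζ·c_c = 0.66 × 3327 = 2196 N·s/m.

2200 N·s/m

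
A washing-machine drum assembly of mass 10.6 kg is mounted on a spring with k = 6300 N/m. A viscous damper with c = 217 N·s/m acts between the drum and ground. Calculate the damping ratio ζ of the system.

0.420

ω_n = √(k/m) = √(6300/10.6) = 24.38 rad/s.
Critical damping c_c = 2√(k·m) = 2√(6300 × 10.6) = 516.8 N·s/m, so ζ = c/c_c = 217/516.8 = 0.4199.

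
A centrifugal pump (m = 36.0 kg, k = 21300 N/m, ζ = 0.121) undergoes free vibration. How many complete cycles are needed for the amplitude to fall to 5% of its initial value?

Logarithmic decrement δ = 2πζ/√(1 − ζ²) = 2π × 0.1210/√(1 − 0.0146) = 0.7659.
x_n/x₀ = e^(−nδ) ≤ 0.05; take ln: n ≥ ln(1/0.05)/δ = 2.996/0.7659 = 3.911.
So 4 complete cycles are required.

4 cycles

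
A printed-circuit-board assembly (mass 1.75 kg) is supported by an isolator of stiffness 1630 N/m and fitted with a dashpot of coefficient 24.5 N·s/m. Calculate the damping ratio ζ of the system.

0.229

ω_n = √(k/m) = √(1630/1.75) = 30.52 rad/s.
Critical damping c_c = 2√(k·m) = 2√(1630 × 1.75) = 106.8 N·s/m, so ζ = c/c_c = 24.5/106.8 = 0.2294.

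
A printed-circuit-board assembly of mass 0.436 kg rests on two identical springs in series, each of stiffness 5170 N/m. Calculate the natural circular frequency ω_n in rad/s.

77.0 rad/s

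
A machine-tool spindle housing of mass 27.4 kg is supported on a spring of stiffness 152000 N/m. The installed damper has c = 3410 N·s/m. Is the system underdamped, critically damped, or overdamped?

underdamped

c_c = 2√(k·m) = 4082 N·s/m; ζ = c/c_c = 3410/4082 = 0.835.
Since ζ < 1 the system is underdamped.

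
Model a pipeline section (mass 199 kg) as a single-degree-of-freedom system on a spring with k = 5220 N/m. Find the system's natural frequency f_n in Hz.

ω_n = √(k/m) = √(5220/199) = √26.23 = 5.122 rad/s.
f_n = ω_n/(2π) = 5.122/6.283 = 0.8151 Hz.

0.815 Hz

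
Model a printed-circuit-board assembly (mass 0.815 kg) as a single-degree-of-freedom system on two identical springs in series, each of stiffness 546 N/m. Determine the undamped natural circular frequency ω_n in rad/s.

Series springs: 1/k_eq = 2/546, so k_eq = 546/2 = 273.0 N/m.
ω_n = √(k_eq/m) = √(273.0/0.815) = √335.0 = 18.30 rad/s.

18.3 rad/s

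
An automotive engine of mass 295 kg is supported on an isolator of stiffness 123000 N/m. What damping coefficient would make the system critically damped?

c_c = 2√(k·m) = 2√(123000 × 295) = 2 × 6024 = 12050 N·s/m.

12000 N·s/m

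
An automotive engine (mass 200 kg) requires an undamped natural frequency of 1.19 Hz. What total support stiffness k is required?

11200 N/m

ω_n = 2πf_n = 2π × 1.19 = 7.477 rad/s.
k = m·ω_n² = 200 × 7.477² = 200 × 55.91 = 11180 N/m.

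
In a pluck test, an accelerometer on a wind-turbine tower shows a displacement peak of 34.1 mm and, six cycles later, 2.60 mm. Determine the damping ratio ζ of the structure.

0.0681

Logarithmic decrement δ = (1/n)·ln(x₀/x_n) = (1/6)·ln(34.1/2.60) = (1/6)·ln(13.12) = 0.4290.
ζ = δ/√(4π² + δ²) = 0.4290/√(39.48 + 0.184) = 0.4290/6.298 = 0.06811.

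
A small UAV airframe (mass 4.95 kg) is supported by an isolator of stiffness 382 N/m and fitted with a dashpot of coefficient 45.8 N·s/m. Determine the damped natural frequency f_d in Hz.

1.19 Hz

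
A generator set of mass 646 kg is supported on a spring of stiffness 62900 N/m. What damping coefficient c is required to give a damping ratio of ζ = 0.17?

2170 N·s/m

c_c = 2√(k·m) = 2√(62900 × 646) = 12750 N·s/m.
c = ζ·c_c = 0.17 × 12750 = 2167 N·s/m.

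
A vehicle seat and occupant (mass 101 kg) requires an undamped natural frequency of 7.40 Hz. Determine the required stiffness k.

218000 N/m

ω_n = 2πf_n = 2π × 7.40 = 46.50 rad/s.
k = m·ω_n² = 101 × 46.50² = 101 × 2162 = 218300 N/m.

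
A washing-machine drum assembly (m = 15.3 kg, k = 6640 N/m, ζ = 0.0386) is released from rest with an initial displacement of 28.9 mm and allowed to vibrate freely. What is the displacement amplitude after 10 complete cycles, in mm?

2.55 mm

Logarithmic decrement δ = 2πζ/√(1 − ζ²) = 2π × 0.03860/√(1 − 0.00149) = 0.2427.
After n cycles, x_n/x₀ = e^(−nδ), so x_10 = 28.9 × e^(−10 × 0.2427) = 28.9 × 0.08829 = 2.552 mm.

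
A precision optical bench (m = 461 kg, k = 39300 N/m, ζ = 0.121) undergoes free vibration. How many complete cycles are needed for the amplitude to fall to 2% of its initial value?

6 cycles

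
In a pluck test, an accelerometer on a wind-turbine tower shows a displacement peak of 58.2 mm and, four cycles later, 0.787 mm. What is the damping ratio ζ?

0.169

Logarithmic decrement δ = (1/n)·ln(x₀/x_n) = (1/4)·ln(58.2/0.787) = (1/4)·ln(73.95) = 1.076.
ζ = δ/√(4π² + δ²) = 1.076/√(39.48 + 1.16) = 1.076/6.375 = 0.1688.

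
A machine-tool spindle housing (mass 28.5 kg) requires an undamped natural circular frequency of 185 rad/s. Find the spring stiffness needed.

975000 N/m

k = m·ω_n² = 28.5 × 185.0² = 28.5 × 34220 = 975400 N/m.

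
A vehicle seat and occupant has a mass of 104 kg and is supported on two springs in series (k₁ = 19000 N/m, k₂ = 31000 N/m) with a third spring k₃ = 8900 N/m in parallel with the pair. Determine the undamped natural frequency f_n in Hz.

Series pair: k_s = k₁k₂/(k₁+k₂) = (19000)(31000)/(19000 + 31000) = 11780 N/m. In parallel with k₃: k_eq = 11780 + 8900 = 20680 N/m.
ω_n = √(k_eq/m) = √(20680/104) = √198.8 = 14.10 rad/s.
f_n = ω_n/(2π) = 14.10/6.283 = 2.244 Hz.

2.24 Hz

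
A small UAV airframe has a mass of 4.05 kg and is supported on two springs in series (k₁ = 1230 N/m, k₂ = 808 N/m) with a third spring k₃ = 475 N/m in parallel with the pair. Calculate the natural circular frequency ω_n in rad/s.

15.4 rad/s

Series pair: k_s = k₁k₂/(k₁+k₂) = (1230)(808)/(1230 + 808) = 487.7 N/m. In parallel with k₃: k_eq = 487.7 + 475 = 962.7 N/m.
ω_n = √(k_eq/m) = √(962.7/4.05) = √237.7 = 15.42 rad/s.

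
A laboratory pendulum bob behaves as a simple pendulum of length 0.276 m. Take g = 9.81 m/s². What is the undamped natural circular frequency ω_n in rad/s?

5.96 rad/s

For a simple pendulum ω_n = √(g/L) = √(9.81/0.276) = √35.54 = 5.962 rad/s.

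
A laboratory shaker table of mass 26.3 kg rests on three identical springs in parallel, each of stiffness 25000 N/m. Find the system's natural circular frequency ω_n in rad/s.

Parallel springs add: k_eq = 3 × 25000 = 75000 N/m.
ω_n = √(k_eq/m) = √(75000/26.3) = √2852 = 53.40 rad/s.

53.4 rad/s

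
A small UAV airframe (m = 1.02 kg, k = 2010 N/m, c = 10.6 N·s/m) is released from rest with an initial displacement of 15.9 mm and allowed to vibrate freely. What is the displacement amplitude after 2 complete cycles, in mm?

ζ = c/(2√(km)) = 10.6/(2√(2010 × 1.02)) = 10.6/90.56 = 0.1171.
Logarithmic decrement δ = 2πζ/√(1 − ζ²) = 2π × 0.1171/√(1 − 0.0137) = 0.7405.
After n cycles, x_n/x₀ = e^(−nδ), so x_2 = 15.9 × e^(−2 × 0.7405) = 15.9 × 0.2274 = 3.615 mm.

3.62 mm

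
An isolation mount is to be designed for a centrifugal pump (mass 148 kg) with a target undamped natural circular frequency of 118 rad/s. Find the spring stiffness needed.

k = m·ω_n² = 148 × 118.0² = 148 × 13920 = 2061000 N/m.

2060000 N/m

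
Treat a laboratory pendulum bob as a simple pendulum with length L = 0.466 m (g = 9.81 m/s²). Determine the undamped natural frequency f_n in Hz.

For a simple pendulum ω_n = √(g/L) = √(9.81/0.466) = √21.05 = 4.588 rad/s.
f_n = ω_n/(2π) = 4.588/6.283 = 0.7302 Hz.

0.730 Hz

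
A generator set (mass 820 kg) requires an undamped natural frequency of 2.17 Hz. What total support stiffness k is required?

152000 N/m

ω_n = 2πf_n = 2π × 2.17 = 13.63 rad/s.
k = m·ω_n² = 820 × 13.63² = 820 × 185.9 = 152400 N/m.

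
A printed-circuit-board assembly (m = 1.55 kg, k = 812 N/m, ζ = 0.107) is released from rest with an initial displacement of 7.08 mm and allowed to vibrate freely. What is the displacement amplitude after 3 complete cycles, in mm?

0.931 mm

Logarithmic decrement δ = 2πζ/√(1 − ζ²) = 2π × 0.1070/√(1 − 0.0114) = 0.6762.
After n cycles, x_n/x₀ = e^(−nδ), so x_3 = 7.08 × e^(−3 × 0.6762) = 7.08 × 0.1315 = 0.9312 mm.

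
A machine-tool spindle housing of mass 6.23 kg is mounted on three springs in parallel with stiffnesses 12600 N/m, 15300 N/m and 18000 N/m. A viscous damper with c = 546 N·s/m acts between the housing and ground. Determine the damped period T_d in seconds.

0.0851 s

Parallel springs add: k_eq = 12600 + 15300 + 18000 = 45900 N/m.
ω_n = √(k_eq/m) = √(45900/6.23) = 85.83 rad/s.
Critical damping c_c = 2√(k_eq·m) = 2√(45900 × 6.23) = 1069 N·s/m, so ζ = c/c_c = 546/1069 = 0.5105.
ω_d = ω_n√(1 − ζ²) = 85.83 × √(1 − 0.261) = 73.81 rad/s.
T_d = 2π/ω_d = 0.08513 s.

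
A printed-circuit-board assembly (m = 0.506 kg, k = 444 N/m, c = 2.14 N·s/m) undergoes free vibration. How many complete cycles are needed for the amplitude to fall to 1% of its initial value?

ζ = c/(2√(km)) = 2.14/(2√(444 × 0.506)) = 2.14/29.98 = 0.07139.
Logarithmic decrement δ = 2πζ/√(1 − ζ²) = 2π × 0.07139/√(1 − 0.00510) = 0.4497.
x_n/x₀ = e^(−nδ) ≤ 0.01; take ln: n ≥ ln(1/0.01)/δ = 4.605/0.4497 = 10.24.
So 11 complete cycles are required.

11 cycles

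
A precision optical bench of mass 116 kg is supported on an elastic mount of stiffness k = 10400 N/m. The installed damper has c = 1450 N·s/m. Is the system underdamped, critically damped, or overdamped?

c_c = 2√(k·m) = 2197 N·s/m; ζ = c/c_c = 1450/2197 = 0.660.
Since ζ < 1 the system is underdamped.

underdamped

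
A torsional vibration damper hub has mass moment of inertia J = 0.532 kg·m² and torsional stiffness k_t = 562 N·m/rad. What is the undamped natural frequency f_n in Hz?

ω_n = √(k_t/J) = √(562/0.532) = √1056 = 32.50 rad/s.
f_n = ω_n/(2π) = 32.50/6.283 = 5.173 Hz.

5.17 Hz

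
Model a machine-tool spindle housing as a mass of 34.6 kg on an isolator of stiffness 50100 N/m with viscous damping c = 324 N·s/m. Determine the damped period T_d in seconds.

0.166 s

ω_n = √(k/m) = √(50100/34.6) = 38.05 rad/s.
Critical damping c_c = 2√(k·m) = 2√(50100 × 34.6) = 2633 N·s/m, so ζ = c/c_c = 324/2633 = 0.1230.
ω_d = ω_n√(1 − ζ²) = 38.05 × √(1 − 0.0151) = 37.76 rad/s.
T_d = 2π/ω_d = 0.1664 s.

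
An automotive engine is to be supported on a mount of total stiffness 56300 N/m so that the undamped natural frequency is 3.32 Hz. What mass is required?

129 kg

ω_n = 2πf_n = 2π × 3.32 = 20.86 rad/s.
m = k/ω_n² = 56300/20.86² = 56300/435.1 = 129.4 kg.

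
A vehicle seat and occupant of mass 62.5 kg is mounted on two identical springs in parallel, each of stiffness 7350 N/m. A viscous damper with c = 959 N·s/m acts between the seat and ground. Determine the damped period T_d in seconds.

Parallel springs add: k_eq = 2 × 7350 = 14700 N/m.
ω_n = √(k_eq/m) = √(14700/62.5) = 15.34 rad/s.
Critical damping c_c = 2√(k_eq·m) = 2√(14700 × 62.5) = 1917 N·s/m, so ζ = c/c_c = 959/1917 = 0.5003.
ω_d = ω_n√(1 − ζ²) = 15.34 × √(1 − 0.250) = 13.28 rad/s.
T_d = 2π/ω_d = 0.4732 s.

0.473 s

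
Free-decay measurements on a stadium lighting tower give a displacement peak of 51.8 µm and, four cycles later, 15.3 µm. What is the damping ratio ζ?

Logarithmic decrement δ = (1/n)·ln(x₀/x_n) = (1/4)·ln(51.8/15.3) = (1/4)·ln(3.386) = 0.3049.
ζ = δ/√(4π² + δ²) = 0.3049/√(39.48 + 0.0930) = 0.3049/6.291 = 0.04847.

0.0485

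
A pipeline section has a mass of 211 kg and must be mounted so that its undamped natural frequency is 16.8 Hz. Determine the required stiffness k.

2350000 N/m

ω_n = 2πf_n = 2π × 16.8 = 105.6 rad/s.
k = m·ω_n² = 211 × 105.6² = 211 × 11140 = 2351000 N/m.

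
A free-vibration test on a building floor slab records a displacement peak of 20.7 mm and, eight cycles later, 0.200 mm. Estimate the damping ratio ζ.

Logarithmic decrement δ = (1/n)·ln(x₀/x_n) = (1/8)·ln(20.7/0.200) = (1/8)·ln(103.5) = 0.5799.
ζ = δ/√(4π² + δ²) = 0.5799/√(39.48 + 0.336) = 0.5799/6.310 = 0.09191.

0.0919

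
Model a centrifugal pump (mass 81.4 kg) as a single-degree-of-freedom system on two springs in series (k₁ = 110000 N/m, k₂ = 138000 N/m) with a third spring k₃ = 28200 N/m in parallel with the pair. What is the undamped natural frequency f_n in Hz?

Series pair: k_s = k₁k₂/(k₁+k₂) = (110000)(138000)/(110000 + 138000) = 61210 N/m. In parallel with k₃: k_eq = 61210 + 28200 = 89410 N/m.
ω_n = √(k_eq/m) = √(89410/81.4) = √1098 = 33.14 rad/s.
f_n = ω_n/(2π) = 33.14/6.283 = 5.275 Hz.

5.27 Hz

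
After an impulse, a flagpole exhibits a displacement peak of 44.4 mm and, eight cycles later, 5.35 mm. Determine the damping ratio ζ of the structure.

0.0421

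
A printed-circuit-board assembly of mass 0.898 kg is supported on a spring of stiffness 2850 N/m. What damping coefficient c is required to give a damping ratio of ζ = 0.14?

c_c = 2√(k·m) = 2√(2850 × 0.898) = 101.2 N·s/m.
c = ζ·c_c = 0.14 × 101.2 = 14.17 N·s/m.

14.2 N·s/m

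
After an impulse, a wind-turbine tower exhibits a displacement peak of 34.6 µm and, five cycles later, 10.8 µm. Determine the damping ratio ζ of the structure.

Logarithmic decrement δ = (1/n)·ln(x₀/x_n) = (1/5)·ln(34.6/10.8) = (1/5)·ln(3.204) = 0.2329.
ζ = δ/√(4π² + δ²) = 0.2329/√(39.48 + 0.0542) = 0.2329/6.287 = 0.03704.

0.0370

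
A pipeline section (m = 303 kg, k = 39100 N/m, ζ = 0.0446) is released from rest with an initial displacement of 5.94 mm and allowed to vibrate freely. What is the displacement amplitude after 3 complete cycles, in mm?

2.56 mm

Logarithmic decrement δ = 2πζ/√(1 − ζ²) = 2π × 0.04460/√(1 − 0.00199) = 0.2805.
After n cycles, x_n/x₀ = e^(−nδ), so x_3 = 5.94 × e^(−3 × 0.2805) = 5.94 × 0.4311 = 2.560 mm.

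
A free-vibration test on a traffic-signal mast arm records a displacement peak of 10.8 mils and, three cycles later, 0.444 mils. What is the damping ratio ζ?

Logarithmic decrement δ = (1/n)·ln(x₀/x_n) = (1/3)·ln(10.8/0.444) = (1/3)·ln(24.32) = 1.064.
ζ = δ/√(4π² + δ²) = 1.064/√(39.48 + 1.13) = 1.064/6.373 = 0.1669.

0.167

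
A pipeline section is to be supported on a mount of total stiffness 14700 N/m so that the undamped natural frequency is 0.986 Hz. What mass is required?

383 kg

ω_n = 2πf_n = 2π × 0.986 = 6.195 rad/s.
m = k/ω_n² = 14700/6.195² = 14700/38.38 = 383.0 kg.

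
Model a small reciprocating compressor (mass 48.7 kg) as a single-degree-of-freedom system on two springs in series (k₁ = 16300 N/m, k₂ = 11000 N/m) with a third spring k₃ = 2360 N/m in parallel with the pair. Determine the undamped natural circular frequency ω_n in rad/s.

Series pair: k_s = k₁k₂/(k₁+k₂) = (16300)(11000)/(16300 + 11000) = 6568 N/m. In parallel with k₃: k_eq = 6568 + 2360 = 8928 N/m.
ω_n = √(k_eq/m) = √(8928/48.7) = √183.3 = 13.54 rad/s.

13.5 rad/s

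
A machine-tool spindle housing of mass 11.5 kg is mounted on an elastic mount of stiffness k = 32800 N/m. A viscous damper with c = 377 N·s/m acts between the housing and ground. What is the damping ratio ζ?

ω_n = √(k/m) = √(32800/11.5) = 53.41 rad/s.
Critical damping c_c = 2√(k·m) = 2√(32800 × 11.5) = 1228 N·s/m, so ζ = c/c_c = 377/1228 = 0.3069.

0.307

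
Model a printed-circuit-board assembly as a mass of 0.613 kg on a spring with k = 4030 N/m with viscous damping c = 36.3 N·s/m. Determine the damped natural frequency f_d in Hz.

ω_n = √(k/m) = √(4030/0.613) = 81.08 rad/s.
Critical damping c_c = 2√(k·m) = 2√(4030 × 0.613) = 99.41 N·s/m, so ζ = c/c_c = 36.3/99.41 = 0.3652.
ω_d = ω_n√(1 − ζ²) = 81.08 × √(1 − 0.133) = 75.48 rad/s.
f_d = ω_d/(2π) = 12.01 Hz.

12.0 Hz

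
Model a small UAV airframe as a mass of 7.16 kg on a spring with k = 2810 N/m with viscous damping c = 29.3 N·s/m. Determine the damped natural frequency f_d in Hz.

3.14 Hz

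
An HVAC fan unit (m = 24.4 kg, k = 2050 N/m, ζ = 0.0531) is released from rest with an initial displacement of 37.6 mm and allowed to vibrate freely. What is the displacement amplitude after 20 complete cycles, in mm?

0.0471 mm

Logarithmic decrement δ = 2πζ/√(1 − ζ²) = 2π × 0.05310/√(1 − 0.00282) = 0.3341.
After n cycles, x_n/x₀ = e^(−nδ), so x_20 = 37.6 × e^(−20 × 0.3341) = 37.6 × 0.001253 = 0.04711 mm.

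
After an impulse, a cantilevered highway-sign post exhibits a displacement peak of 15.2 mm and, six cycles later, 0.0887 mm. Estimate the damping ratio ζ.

Logarithmic decrement δ = (1/n)·ln(x₀/x_n) = (1/6)·ln(15.2/0.0887) = (1/6)·ln(171.4) = 0.8573.
ζ = δ/√(4π² + δ²) = 0.8573/√(39.48 + 0.735) = 0.8573/6.341 = 0.1352.

0.135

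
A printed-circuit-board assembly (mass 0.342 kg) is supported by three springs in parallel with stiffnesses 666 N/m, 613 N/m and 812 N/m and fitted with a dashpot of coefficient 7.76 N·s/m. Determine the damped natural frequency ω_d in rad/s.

Parallel springs add: k_eq = 666 + 613 + 812 = 2091 N/m.
ω_n = √(k_eq/m) = √(2091/0.342) = 78.19 rad/s.
Critical damping c_c = 2√(k_eq·m) = 2√(2091 × 0.342) = 53.48 N·s/m, so ζ = c/c_c = 7.76/53.48 = 0.1451.
ω_d = ω_n√(1 − ζ²) = 78.19 × √(1 − 0.0211) = 77.36 rad/s.

77.4 rad/s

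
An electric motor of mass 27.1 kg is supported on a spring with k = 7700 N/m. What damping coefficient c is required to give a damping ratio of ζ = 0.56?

512 N·s/m

c_c = 2√(k·m) = 2√(7700 × 27.1) = 913.6 N·s/m.
c = ζ·c_c = 0.56 × 913.6 = 511.6 N·s/m.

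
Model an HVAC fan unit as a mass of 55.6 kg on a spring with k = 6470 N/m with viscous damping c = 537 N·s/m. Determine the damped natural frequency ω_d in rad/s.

ω_n = √(k/m) = √(6470/55.6) = 10.79 rad/s.
Critical damping c_c = 2√(k·m) = 2√(6470 × 55.6) = 1200 N·s/m, so ζ = c/c_c = 537/1200 = 0.4477.
ω_d = ω_n√(1 − ζ²) = 10.79 × √(1 − 0.200) = 9.646 rad/s.

9.65 rad/s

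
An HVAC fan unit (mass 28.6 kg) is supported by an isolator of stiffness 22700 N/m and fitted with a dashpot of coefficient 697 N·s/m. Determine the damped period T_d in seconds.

0.247 s

ω_n = √(k/m) = √(22700/28.6) = 28.17 rad/s.
Critical damping c_c = 2√(k·m) = 2√(22700 × 28.6) = 1611 N·s/m, so ζ = c/c_c = 697/1611 = 0.4325.
ω_d = ω_n√(1 − ζ²) = 28.17 × √(1 − 0.187) = 25.40 rad/s.
T_d = 2π/ω_d = 0.2474 s.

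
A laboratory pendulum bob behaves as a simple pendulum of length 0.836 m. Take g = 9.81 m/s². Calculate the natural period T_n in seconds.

1.83 s

For a simple pendulum ω_n = √(g/L) = √(9.81/0.836) = √11.73 = 3.426 rad/s.
T_n = 2π/ω_n = 6.283/3.426 = 1.834 s.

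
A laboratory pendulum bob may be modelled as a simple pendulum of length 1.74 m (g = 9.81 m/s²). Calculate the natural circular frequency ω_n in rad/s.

For a simple pendulum ω_n = √(g/L) = √(9.81/1.74) = √5.638 = 2.374 rad/s.

2.37 rad/s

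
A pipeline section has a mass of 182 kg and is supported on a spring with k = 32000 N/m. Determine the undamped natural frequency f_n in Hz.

ω_n = √(k/m) = √(32000/182) = √175.8 = 13.26 rad/s.
f_n = ω_n/(2π) = 13.26/6.283 = 2.110 Hz.

2.11 Hz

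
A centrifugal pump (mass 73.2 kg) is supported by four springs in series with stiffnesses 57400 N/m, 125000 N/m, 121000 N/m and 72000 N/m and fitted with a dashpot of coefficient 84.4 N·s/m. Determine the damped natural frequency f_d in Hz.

2.70 Hz

Series springs: 1/k_eq = 1/57400 + 1/125000 + 1/121000 + 1/72000 = 4.757×10^-5, so k_eq = 21020 N/m.
ω_n = √(k_eq/m) = √(21020/73.2) = 16.95 rad/s.
Critical damping c_c = 2√(k_eq·m) = 2√(21020 × 73.2) = 2481 N·s/m, so ζ = c/c_c = 84.4/2481 = 0.03402.
ω_d = ω_n√(1 − ζ²) = 16.95 × √(1 − 0.00116) = 16.94 rad/s.
f_d = ω_d/(2π) = 2.695 Hz.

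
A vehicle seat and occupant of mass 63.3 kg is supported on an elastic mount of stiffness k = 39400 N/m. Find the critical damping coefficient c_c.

c_c = 2√(k·m) = 2√(39400 × 63.3) = 2 × 1579 = 3158 N·s/m.

3160 N·s/m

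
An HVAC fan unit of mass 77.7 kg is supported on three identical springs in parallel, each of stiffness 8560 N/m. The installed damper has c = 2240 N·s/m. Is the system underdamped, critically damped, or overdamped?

underdamped

Parallel springs add: k_eq = 3 × 8560 = 25680 N/m.
c_c = 2√(k_eq·m) = 2825 N·s/m; ζ = c/c_c = 2240/2825 = 0.793.
Since ζ < 1 the system is underdamped.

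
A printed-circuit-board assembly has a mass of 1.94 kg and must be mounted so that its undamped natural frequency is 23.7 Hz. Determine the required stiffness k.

43000 N/m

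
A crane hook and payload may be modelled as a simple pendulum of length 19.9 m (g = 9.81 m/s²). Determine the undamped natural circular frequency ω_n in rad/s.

0.702 rad/s

For a simple pendulum ω_n = √(g/L) = √(9.81/19.9) = √0.4930 = 0.7021 rad/s.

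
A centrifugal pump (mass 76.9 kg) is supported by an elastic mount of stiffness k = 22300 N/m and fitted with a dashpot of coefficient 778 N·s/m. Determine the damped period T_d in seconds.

ω_n = √(k/m) = √(22300/76.9) = 17.03 rad/s.
Critical damping c_c = 2√(k·m) = 2√(22300 × 76.9) = 2619 N·s/m, so ζ = c/c_c = 778/2619 = 0.2971.
ω_d = ω_n√(1 − ζ²) = 17.03 × √(1 − 0.0882) = 16.26 rad/s.
T_d = 2π/ω_d = 0.3864 s.

0.386 s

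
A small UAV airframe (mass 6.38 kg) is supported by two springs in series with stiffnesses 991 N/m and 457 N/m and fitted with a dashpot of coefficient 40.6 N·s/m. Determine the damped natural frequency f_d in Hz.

Series springs: 1/k_eq = 1/991 + 1/457 = 0.003197, so k_eq = 312.8 N/m.
ω_n = √(k_eq/m) = √(312.8/6.38) = 7.002 rad/s.
Critical damping c_c = 2√(k_eq·m) = 2√(312.8 × 6.38) = 89.34 N·s/m, so ζ = c/c_c = 40.6/89.34 = 0.4544.
ω_d = ω_n√(1 − ζ²) = 7.002 × √(1 − 0.207) = 6.237 rad/s.
f_d = ω_d/(2π) = 0.9926 Hz.

0.993 Hz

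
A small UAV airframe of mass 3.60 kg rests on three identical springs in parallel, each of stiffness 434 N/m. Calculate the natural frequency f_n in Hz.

3.03 Hz

Parallel springs add: k_eq = 3 × 434 = 1302 N/m.
ω_n = √(k_eq/m) = √(1302/3.60) = √361.7 = 19.02 rad/s.
f_n = ω_n/(2π) = 19.02/6.283 = 3.027 Hz.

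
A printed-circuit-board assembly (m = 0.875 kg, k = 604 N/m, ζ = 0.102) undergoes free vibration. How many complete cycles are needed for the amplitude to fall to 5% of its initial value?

Logarithmic decrement δ = 2πζ/√(1 − ζ²) = 2π × 0.1020/√(1 − 0.0104) = 0.6442.
x_n/x₀ = e^(−nδ) ≤ 0.05; take ln: n ≥ ln(1/0.05)/δ = 2.996/0.6442 = 4.650.
So 5 complete cycles are required.

5 cycles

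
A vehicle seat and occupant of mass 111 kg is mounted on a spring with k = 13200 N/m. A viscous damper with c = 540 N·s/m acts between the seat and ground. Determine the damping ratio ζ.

ω_n = √(k/m) = √(13200/111) = 10.90 rad/s.
Critical damping c_c = 2√(k·m) = 2√(13200 × 111) = 2421 N·s/m, so ζ = c/c_c = 540/2421 = 0.2231.

0.223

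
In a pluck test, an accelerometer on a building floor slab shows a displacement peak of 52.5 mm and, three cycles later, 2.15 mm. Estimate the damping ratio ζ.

0.167

Logarithmic decrement δ = (1/n)·ln(x₀/x_n) = (1/3)·ln(52.5/2.15) = (1/3)·ln(24.42) = 1.065.
ζ = δ/√(4π² + δ²) = 1.065/√(39.48 + 1.13) = 1.065/6.373 = 0.1671.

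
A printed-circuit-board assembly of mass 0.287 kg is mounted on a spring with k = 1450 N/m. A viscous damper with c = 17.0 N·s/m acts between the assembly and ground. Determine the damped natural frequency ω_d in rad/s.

64.6 rad/s

ω_n = √(k/m) = √(1450/0.287) = 71.08 rad/s.
Critical damping c_c = 2√(k·m) = 2√(1450 × 0.287) = 40.80 N·s/m, so ζ = c/c_c = 17.0/40.80 = 0.4167.
ω_d = ω_n√(1 − ζ²) = 71.08 × √(1 − 0.174) = 64.62 rad/s.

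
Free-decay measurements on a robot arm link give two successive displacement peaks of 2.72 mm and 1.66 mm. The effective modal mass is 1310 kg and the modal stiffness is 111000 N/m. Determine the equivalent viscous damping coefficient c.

Logarithmic decrement δ = (1/n)·ln(x₀/x_n) = (1/1)·ln(2.72/1.66) = (1/1)·ln(1.639) = 0.4938.
ζ = δ/√(4π² + δ²) = 0.4938/√(39.48 + 0.244) = 0.4938/6.303 = 0.07835.
c = ζ · 2√(km) = 0.07835 × 2√(111000 × 1310) = 0.07835 × 24120 = 1890 N·s/m.

1890 N·s/m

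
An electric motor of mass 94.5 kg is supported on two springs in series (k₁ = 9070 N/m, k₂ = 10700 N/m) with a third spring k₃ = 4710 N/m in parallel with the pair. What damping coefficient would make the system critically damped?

Series pair: k_s = k₁k₂/(k₁+k₂) = (9070)(10700)/(9070 + 10700) = 4909 N/m. In parallel with k₃: k_eq = 4909 + 4710 = 9619 N/m.
c_c = 2√(k_eq·m) = 2√(9619 × 94.5) = 2 × 953.4 = 1907 N·s/m.

1910 N·s/m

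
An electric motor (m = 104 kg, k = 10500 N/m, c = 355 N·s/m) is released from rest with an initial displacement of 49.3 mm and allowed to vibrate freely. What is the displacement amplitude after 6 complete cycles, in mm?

ζ = c/(2√(km)) = 355/(2√(10500 × 104)) = 355/2090 = 0.1699.
Logarithmic decrement δ = 2πζ/√(1 − ζ²) = 2π × 0.1699/√(1 − 0.0289) = 1.083.
After n cycles, x_n/x₀ = e^(−nδ), so x_6 = 49.3 × e^(−6 × 1.083) = 49.3 × 0.001507 = 0.07427 mm.

0.0743 mm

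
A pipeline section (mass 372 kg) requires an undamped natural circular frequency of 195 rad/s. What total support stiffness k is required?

k = m·ω_n² = 372 × 195.0² = 372 × 38020 = 14150000 N/m.

14100000 N/m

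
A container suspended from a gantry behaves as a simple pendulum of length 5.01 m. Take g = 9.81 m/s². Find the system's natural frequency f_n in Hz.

0.223 Hz

For a simple pendulum ω_n = √(g/L) = √(9.81/5.01) = √1.958 = 1.399 rad/s.
f_n = ω_n/(2π) = 1.399/6.283 = 0.2227 Hz.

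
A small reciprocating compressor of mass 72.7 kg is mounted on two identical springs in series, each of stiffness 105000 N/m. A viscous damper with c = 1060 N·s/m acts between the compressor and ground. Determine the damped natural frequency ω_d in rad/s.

Series springs: 1/k_eq = 2/105000, so k_eq = 105000/2 = 52500 N/m.
ω_n = √(k_eq/m) = √(52500/72.7) = 26.87 rad/s.
Critical damping c_c = 2√(k_eq·m) = 2√(52500 × 72.7) = 3907 N·s/m, so ζ = c/c_c = 1060/3907 = 0.2713.
ω_d = ω_n√(1 − ζ²) = 26.87 × √(1 − 0.0736) = 25.87 rad/s.

25.9 rad/s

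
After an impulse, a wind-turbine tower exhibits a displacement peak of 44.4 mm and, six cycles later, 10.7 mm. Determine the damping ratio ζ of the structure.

Logarithmic decrement δ = (1/n)·ln(x₀/x_n) = (1/6)·ln(44.4/10.7) = (1/6)·ln(4.150) = 0.2372.
ζ = δ/√(4π² + δ²) = 0.2372/√(39.48 + 0.0562) = 0.2372/6.288 = 0.03772.

0.0377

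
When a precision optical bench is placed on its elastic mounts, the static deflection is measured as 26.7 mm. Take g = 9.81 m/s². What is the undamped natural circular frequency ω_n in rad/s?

19.2 rad/s

ω_n = √(g/δ_st) = √(9.81/0.0267) = √367.4 = 19.17 rad/s.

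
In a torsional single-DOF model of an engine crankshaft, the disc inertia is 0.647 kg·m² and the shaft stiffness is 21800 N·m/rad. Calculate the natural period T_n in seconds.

ω_n = √(k_t/J) = √(21800/0.647) = √33690 = 183.6 rad/s.
T_n = 2π/ω_n = 6.283/183.6 = 0.03423 s.

0.0342 s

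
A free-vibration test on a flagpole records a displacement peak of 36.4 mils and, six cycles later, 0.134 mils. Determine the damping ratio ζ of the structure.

0.147

Logarithmic decrement δ = (1/n)·ln(x₀/x_n) = (1/6)·ln(36.4/0.134) = (1/6)·ln(271.6) = 0.9341.
ζ = δ/√(4π² + δ²) = 0.9341/√(39.48 + 0.873) = 0.9341/6.352 = 0.1470.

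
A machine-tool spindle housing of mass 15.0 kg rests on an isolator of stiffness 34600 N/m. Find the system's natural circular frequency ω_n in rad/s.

48.0 rad/s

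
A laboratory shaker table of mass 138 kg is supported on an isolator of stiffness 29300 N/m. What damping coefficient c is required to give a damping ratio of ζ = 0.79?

c_c = 2√(k·m) = 2√(29300 × 138) = 4022 N·s/m.
c = ζ·c_c = 0.79 × 4022 = 3177 N·s/m.

3180 N·s/m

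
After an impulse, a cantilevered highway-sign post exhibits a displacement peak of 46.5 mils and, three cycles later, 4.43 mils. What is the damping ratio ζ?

0.124

Logarithmic decrement δ = (1/n)·ln(x₀/x_n) = (1/3)·ln(46.5/4.43) = (1/3)·ln(10.50) = 0.7837.
ζ = δ/√(4π² + δ²) = 0.7837/√(39.48 + 0.614) = 0.7837/6.332 = 0.1238.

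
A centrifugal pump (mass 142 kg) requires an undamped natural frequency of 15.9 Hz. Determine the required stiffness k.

ω_n = 2πf_n = 2π × 15.9 = 99.90 rad/s.
k = m·ω_n² = 142 × 99.90² = 142 × 9981 = 1417000 N/m.

1420000 N/m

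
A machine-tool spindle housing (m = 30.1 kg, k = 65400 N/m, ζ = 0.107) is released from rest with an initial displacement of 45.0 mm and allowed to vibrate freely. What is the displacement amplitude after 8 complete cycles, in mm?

0.201 mm

Logarithmic decrement δ = 2πζ/√(1 − ζ²) = 2π × 0.1070/√(1 − 0.0114) = 0.6762.
After n cycles, x_n/x₀ = e^(−nδ), so x_8 = 45.0 × e^(−8 × 0.6762) = 45.0 × 0.004474 = 0.2013 mm.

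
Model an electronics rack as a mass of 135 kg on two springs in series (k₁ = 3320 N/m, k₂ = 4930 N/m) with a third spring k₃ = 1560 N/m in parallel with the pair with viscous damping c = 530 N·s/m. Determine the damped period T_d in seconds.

1.33 s

Series pair: k_s = k₁k₂/(k₁+k₂) = (3320)(4930)/(3320 + 4930) = 1984 N/m. In parallel with k₃: k_eq = 1984 + 1560 = 3544 N/m.
ω_n = √(k_eq/m) = √(3544/135) = 5.124 rad/s.
Critical damping c_c = 2√(k_eq·m) = 2√(3544 × 135) = 1383 N·s/m, so ζ = c/c_c = 530/1383 = 0.3831.
ω_d = ω_n√(1 − ζ²) = 5.124 × √(1 − 0.147) = 4.733 rad/s.
T_d = 2π/ω_d = 1.328 s.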